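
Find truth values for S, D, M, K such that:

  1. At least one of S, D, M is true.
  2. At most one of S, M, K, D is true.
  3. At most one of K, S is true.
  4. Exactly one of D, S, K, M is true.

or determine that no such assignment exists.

S: False; D: True; M: False; K: False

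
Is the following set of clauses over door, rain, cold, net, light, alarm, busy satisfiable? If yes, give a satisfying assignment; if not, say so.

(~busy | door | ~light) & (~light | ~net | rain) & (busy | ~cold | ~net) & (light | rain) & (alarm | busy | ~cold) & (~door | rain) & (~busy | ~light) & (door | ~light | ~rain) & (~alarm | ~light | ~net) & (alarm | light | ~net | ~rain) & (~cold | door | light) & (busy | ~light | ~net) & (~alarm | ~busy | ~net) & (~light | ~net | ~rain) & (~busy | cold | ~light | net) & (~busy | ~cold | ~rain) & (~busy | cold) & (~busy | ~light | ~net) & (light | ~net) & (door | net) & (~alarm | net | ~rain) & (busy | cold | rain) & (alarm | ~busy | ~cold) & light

Unit clause (light) forces light = True.
In (~busy | ~light) only ~busy is left, so busy = False.
In (busy | ~light | ~net) only ~net is left, so net = False.
In (door | net) only door is left, so door = True.
In (~door | rain) only rain is left, so rain = True.
In (~alarm | net | ~rain) only ~alarm is left, so alarm = False.
In (alarm | busy | ~cold) only ~cold is left, so cold = False.
All clauses satisfied.

door: True; rain: True; cold: False; net: False; light: True; alarm: False; busy: False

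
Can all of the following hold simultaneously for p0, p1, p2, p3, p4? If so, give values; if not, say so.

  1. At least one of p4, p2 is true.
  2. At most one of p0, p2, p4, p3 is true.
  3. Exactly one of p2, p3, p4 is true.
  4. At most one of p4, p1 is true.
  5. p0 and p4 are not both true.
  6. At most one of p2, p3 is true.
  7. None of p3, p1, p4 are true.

p0 = False; p1 = False; p2 = True; p3 = False; p4 = False

  (1) {p4, p2}: 1 true — at least one ✓
  (2) {p0, p2, p4, p3}: 1 true — at most one ✓
  (3) {p2, p3, p4}: 1 true — exactly one ✓
  (4) {p4, p1}: 0 true — at most one ✓
  (5) p0=F, p4=F — not both ✓
  (6) {p2, p3}: 1 true — at most one ✓
  (7) {p3, p1, p4}: 0 true — none ✓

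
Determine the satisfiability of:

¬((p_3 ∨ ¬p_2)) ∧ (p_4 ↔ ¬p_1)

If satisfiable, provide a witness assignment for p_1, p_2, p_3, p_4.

p_1=F; p_2=T; p_3=F; p_4=T

  ¬((p_3 ∨ ¬p_2)) = True
    p_3 ∨ ¬p_2 = False
      ¬p_2 = False
  p_4 ↔ ¬p_1 = True
    ¬p_1 = True
Both conjuncts True, so the formula holds.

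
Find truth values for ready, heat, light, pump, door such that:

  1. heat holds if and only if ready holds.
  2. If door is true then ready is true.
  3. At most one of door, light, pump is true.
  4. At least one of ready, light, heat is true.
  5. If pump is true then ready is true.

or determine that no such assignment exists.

ready = True, heat = True, light = False, pump = False, door = False

  (1) heat=T, ready=T — same ✓
  (2) door=F ⇒ ready: vacuous ✓
  (3) {door, light, pump}: 0 true — at most one ✓
  (4) {ready, light, heat}: 2 true — at least one ✓
  (5) pump=F ⇒ ready: vacuous ✓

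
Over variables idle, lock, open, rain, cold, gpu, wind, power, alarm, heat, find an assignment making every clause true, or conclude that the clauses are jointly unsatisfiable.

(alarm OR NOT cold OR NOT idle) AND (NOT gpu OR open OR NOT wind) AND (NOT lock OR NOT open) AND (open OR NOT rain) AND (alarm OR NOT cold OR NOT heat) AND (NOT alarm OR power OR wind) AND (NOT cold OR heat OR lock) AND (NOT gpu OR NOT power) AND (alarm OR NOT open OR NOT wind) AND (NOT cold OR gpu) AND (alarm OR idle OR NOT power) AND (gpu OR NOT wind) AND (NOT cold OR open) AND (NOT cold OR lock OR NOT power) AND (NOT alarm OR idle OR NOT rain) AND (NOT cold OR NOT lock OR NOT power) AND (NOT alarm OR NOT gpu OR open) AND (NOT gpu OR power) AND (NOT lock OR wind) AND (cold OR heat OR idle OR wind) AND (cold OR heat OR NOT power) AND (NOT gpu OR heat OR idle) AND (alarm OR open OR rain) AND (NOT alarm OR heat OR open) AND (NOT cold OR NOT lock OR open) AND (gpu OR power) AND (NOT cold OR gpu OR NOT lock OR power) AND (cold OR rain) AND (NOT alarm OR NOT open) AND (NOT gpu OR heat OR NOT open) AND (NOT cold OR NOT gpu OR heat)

Set idle = True.
Try lock = True:
  (NOT lock OR NOT open) forces open = False.
  (open OR NOT rain) forces rain = False.
  (NOT cold OR open) forces cold = False.
  clause (cold OR rain) is falsified — backtrack.
So lock = False.
Try open = False:
  (open OR NOT rain) forces rain = False.
  (NOT cold OR open) forces cold = False.
  clause (cold OR rain) is falsified — backtrack.
So open = True.
  then (NOT alarm OR NOT open) forces alarm = False.
  then (alarm OR NOT cold OR NOT idle) forces cold = False.
  then (alarm OR NOT open OR NOT wind) forces wind = False.
  then (cold OR rain) forces rain = True.
Set gpu = False.
  then (gpu OR power) forces power = True.
  then (cold OR heat OR NOT power) forces heat = True.
All clauses satisfied.

idle = True, lock = False, open = True, rain = True, cold = False, gpu = False, wind = False, power = True, alarm = False, heat = True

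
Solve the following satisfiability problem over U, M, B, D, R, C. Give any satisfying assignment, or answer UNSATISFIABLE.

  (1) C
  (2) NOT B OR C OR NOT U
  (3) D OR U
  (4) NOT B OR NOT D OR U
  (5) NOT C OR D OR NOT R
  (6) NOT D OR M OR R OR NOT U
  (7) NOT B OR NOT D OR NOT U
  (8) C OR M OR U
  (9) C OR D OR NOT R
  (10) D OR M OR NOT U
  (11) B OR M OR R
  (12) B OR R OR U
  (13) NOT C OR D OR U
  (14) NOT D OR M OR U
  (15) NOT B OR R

U=T, M=T, B=F, D=T, R=F, C=T

Unit clause (C) forces C = True.
Set U = True.
Set M = True.
Try B = True:
  (NOT B OR NOT D OR NOT U) forces D = False.
  (NOT C OR D OR NOT R) forces R = False.
  clause (NOT B OR R) is falsified — backtrack.
So B = False.
Set D = True.
Set R = False.
All clauses satisfied.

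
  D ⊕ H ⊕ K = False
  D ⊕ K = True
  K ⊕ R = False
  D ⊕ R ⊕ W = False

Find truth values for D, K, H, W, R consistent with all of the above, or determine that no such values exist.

D = False, K = True, H = True, W = True, R = True

D ⊕ H ⊕ K = F ⊕ T ⊕ T = False ✓
D ⊕ K = F ⊕ T = True ✓
K ⊕ R = T ⊕ T = False ✓
D ⊕ R ⊕ W = F ⊕ T ⊕ T = False ✓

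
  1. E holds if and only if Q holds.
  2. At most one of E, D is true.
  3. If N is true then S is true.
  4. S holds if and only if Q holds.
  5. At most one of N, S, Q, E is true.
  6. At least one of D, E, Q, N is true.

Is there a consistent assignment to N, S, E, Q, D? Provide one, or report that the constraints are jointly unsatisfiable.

N=F, S=F, E=F, Q=F, D=T

  (1) E=F, Q=F — same ✓
  (2) {E, D}: 1 true — at most one ✓
  (3) N=F ⇒ S: vacuous ✓
  (4) S=F, Q=F — same ✓
  (5) {N, S, Q, E}: 0 true — at most one ✓
  (6) {D, E, Q, N}: 1 true — at least one ✓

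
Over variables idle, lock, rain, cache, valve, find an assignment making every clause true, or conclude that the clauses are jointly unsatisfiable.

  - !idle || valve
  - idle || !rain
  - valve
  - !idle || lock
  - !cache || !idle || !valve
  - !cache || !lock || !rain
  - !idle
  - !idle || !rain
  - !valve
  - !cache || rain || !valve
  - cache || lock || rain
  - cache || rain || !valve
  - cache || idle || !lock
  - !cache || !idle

Unsatisfiable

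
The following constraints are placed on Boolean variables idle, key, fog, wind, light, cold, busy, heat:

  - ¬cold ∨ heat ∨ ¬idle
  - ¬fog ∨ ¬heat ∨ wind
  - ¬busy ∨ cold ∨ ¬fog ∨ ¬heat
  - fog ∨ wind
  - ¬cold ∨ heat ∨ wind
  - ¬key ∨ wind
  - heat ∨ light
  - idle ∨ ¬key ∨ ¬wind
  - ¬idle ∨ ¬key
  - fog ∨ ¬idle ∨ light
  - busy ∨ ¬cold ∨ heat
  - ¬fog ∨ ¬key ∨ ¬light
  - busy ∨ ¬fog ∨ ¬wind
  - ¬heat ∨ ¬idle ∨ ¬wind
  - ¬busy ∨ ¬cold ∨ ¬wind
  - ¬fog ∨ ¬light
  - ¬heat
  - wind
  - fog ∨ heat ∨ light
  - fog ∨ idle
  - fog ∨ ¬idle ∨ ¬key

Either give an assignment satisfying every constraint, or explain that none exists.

Unit clause (¬heat) forces heat = False.
Unit clause (wind) forces wind = True.
In (heat ∨ light) only light is left, so light = True.
In (¬fog ∨ ¬light) only ¬fog is left, so fog = False.
In (fog ∨ idle) only idle is left, so idle = True.
In (fog ∨ ¬idle ∨ ¬key) only ¬key is left, so key = False.
In (¬cold ∨ heat ∨ ¬idle) only ¬cold is left, so cold = False.
Set busy = False.
All clauses satisfied.

idle=T, key=F, fog=F, wind=T, light=T, cold=F, busy=F, heat=F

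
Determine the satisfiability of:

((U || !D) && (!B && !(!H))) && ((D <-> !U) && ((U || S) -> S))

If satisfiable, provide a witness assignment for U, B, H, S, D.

U=T; B=F; H=T; S=T; D=F

  (U || !D) && (!B && !(!H)) = True
    U || !D = True
      !D = True
    !B && !(!H) = True
      !B = True
      !(!H) = True
        !H = False
  (D <-> !U) && ((U || S) -> S) = True
    D <-> !U = True
      !U = False
    (U || S) -> S = True
      U || S = True
Both conjuncts True, so the formula holds.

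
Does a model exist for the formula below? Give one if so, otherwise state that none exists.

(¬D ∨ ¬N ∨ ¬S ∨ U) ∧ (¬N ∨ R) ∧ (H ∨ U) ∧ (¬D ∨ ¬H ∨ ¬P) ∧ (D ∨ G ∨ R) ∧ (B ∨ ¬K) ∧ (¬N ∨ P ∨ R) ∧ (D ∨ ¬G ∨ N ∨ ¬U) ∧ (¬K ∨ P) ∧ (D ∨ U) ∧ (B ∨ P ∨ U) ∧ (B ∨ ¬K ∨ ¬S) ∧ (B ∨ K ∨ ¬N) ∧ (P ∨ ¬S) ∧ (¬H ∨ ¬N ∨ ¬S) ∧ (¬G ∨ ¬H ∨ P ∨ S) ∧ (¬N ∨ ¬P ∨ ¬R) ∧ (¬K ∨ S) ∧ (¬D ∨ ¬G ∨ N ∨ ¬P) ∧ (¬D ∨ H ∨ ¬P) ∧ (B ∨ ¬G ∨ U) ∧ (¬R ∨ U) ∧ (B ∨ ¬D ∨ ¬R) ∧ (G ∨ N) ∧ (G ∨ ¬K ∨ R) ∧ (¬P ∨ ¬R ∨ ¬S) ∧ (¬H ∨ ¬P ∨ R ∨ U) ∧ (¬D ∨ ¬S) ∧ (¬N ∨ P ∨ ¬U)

Set B = False.
  then (B ∨ ¬K) forces K = False.
  then (B ∨ K ∨ ¬N) forces N = False.
  then (G ∨ N) forces G = True.
  then (B ∨ ¬G ∨ U) forces U = True.
  then (D ∨ ¬G ∨ N ∨ ¬U) forces D = True.
  then (¬D ∨ ¬G ∨ N ∨ ¬P) forces P = False.
  then (B ∨ ¬D ∨ ¬R) forces R = False.
  then (¬D ∨ ¬S) forces S = False.
  then (¬G ∨ ¬H ∨ P ∨ S) forces H = False.
All clauses satisfied.

B = False, N = False, U = True, K = False, H = False, P = False, S = False, D = True, R = False, G = True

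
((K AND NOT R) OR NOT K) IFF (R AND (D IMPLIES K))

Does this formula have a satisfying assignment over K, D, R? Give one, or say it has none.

K = False, D = False, R = True

  ((K AND NOT R) OR NOT K) IFF (R AND (D IMPLIES K)) = True
    (K AND NOT R) OR NOT K = True
      K AND NOT R = False
        NOT R = False
      NOT K = True
    R AND (D IMPLIES K) = True
      D IMPLIES K = True
The formula evaluates to True.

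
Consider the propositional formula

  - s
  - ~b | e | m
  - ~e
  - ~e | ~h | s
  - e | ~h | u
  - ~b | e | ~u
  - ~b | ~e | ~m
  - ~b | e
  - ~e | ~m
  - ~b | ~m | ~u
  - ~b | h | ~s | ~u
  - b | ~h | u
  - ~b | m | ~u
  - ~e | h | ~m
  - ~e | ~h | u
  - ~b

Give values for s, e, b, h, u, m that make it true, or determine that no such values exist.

Unit clause (s) forces s = True.
Unit clause (~e) forces e = False.
In (~b | e) only ~b is left, so b = False.
Set h = True.
  then (e | ~h | u) forces u = True.
Set m = False.
All clauses satisfied.

s = True, e = False, b = False, h = True, u = True, m = False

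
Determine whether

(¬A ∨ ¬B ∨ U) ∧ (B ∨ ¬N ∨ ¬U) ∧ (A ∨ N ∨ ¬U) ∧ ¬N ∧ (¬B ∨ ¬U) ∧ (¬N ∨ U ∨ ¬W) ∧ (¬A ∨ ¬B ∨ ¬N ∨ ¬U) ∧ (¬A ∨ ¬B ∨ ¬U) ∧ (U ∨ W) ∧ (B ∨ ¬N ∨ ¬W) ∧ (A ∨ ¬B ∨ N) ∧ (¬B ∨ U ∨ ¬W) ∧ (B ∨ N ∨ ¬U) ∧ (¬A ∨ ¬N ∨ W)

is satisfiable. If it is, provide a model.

A=T, W=T, B=F, N=F, U=F

Unit clause (¬N) forces N = False.
Set A = True.
Set W = True.
Try B = True:
  (¬A ∨ ¬B ∨ U) forces U = True.
  clause (¬B ∨ ¬U) is falsified — backtrack.
So B = False.
  then (B ∨ N ∨ ¬U) forces U = False.
All clauses satisfied.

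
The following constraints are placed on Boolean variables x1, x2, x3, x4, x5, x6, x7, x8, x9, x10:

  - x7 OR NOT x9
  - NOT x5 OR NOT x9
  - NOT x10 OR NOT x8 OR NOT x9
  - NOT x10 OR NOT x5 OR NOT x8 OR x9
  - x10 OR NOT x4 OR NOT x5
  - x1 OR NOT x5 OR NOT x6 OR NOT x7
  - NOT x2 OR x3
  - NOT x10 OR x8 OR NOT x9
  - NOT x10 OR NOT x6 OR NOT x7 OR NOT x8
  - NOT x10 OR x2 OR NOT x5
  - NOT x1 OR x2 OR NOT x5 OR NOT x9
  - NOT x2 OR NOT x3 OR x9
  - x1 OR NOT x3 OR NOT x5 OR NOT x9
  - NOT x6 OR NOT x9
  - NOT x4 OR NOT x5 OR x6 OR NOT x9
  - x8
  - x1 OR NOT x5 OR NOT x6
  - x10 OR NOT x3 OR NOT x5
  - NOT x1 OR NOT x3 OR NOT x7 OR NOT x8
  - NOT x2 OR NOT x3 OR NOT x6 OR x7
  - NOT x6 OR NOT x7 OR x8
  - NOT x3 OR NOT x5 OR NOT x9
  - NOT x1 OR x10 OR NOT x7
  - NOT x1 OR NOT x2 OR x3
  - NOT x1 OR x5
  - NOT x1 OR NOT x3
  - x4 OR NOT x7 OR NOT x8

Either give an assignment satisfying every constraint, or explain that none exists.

x1 = False; x2 = False; x3 = False; x4 = False; x5 = False; x6 = True; x7 = False; x8 = True; x9 = False; x10 = False

Unit clause (x8) forces x8 = True.
Set x1 = False.
Set x2 = False.
Set x3 = False.
Set x4 = False.
  then (x4 OR NOT x7 OR NOT x8) forces x7 = False.
  then (x7 OR NOT x9) forces x9 = False.
Set x5 = False.
Set x6 = True.
Set x10 = False.
All clauses satisfied.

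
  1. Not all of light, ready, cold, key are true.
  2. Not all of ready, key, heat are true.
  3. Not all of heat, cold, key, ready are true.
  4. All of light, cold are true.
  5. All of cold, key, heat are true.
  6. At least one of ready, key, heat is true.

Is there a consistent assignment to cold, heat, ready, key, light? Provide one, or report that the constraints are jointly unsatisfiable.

cold=T; heat=T; ready=F; key=T; light=T

  (1) {light, ready, cold, key}: 3/4 true — not all ✓
  (2) {ready, key, heat}: 2/3 true — not all ✓
  (3) {heat, cold, key, ready}: 3/4 true — not all ✓
  (4) {light, cold}: all 2 true ✓
  (5) {cold, key, heat}: all 3 true ✓
  (6) {ready, key, heat}: 2 true — at least one ✓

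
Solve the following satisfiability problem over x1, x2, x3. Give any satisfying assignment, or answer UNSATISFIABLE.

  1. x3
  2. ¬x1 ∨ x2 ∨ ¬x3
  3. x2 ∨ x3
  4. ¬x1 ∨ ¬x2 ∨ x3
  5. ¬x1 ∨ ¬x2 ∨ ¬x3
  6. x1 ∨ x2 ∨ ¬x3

x1: False, x2: True, x3: True

Unit clause (x3) forces x3 = True.
Try x1 = True:
  (¬x1 ∨ x2 ∨ ¬x3) forces x2 = True.
  clause (¬x1 ∨ ¬x2 ∨ ¬x3) is falsified — backtrack.
So x1 = False.
  then (x1 ∨ x2 ∨ ¬x3) forces x2 = True.
Check each clause:
  (x3): x3 holds.
  (¬x1 ∨ x2 ∨ ¬x3): ¬x1 holds.
  (x2 ∨ x3): x2 holds.
  (¬x1 ∨ ¬x2 ∨ x3): ¬x1 holds.
  (¬x1 ∨ ¬x2 ∨ ¬x3): ¬x1 holds.
  (x1 ∨ x2 ∨ ¬x3): x2 holds.
All clauses satisfied.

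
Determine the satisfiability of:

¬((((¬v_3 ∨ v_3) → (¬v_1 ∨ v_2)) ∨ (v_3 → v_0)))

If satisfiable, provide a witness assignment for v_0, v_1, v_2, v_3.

v_0 = False, v_1 = True, v_2 = False, v_3 = True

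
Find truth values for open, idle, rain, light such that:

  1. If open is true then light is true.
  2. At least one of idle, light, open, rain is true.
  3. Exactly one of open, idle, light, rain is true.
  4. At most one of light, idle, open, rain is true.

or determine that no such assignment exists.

open = False, idle = True, rain = False, light = False

  (1) open=F ⇒ light: vacuous ✓
  (2) {idle, light, open, rain}: 1 true — at least one ✓
  (3) {open, idle, light, rain}: 1 true — exactly one ✓
  (4) {light, idle, open, rain}: 1 true — at most one ✓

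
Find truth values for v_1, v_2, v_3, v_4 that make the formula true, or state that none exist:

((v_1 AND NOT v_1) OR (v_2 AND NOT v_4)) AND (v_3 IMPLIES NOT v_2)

v_1 = True; v_2 = True; v_3 = False; v_4 = False

  (v_1 AND NOT v_1) OR (v_2 AND NOT v_4) = True
    v_1 AND NOT v_1 = False
      NOT v_1 = False
    v_2 AND NOT v_4 = True
      NOT v_4 = True
  v_3 IMPLIES NOT v_2 = True
    NOT v_2 = False
Both conjuncts True, so the formula holds.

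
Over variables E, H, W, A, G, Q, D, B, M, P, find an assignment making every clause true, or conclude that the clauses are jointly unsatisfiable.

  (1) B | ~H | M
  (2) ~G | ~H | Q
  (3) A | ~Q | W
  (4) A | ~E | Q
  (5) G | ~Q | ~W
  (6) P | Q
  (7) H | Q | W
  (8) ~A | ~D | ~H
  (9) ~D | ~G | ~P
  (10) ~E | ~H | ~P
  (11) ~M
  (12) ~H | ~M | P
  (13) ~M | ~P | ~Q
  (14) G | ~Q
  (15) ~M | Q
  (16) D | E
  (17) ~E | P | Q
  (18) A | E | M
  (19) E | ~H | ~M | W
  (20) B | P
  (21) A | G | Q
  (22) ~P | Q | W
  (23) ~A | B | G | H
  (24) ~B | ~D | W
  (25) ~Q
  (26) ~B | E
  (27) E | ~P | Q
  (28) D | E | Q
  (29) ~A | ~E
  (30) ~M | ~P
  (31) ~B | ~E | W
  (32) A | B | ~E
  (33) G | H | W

Case Q = True:
  Clause (~Q) is falsified — contradiction.
Case Q = False:
  (P | Q) forces P = True.
  (~M) forces M = False.
  (~P | Q | W) forces W = True.
  (E | ~P | Q) forces E = True.
  (A | ~E | Q) forces A = True.
  Clause (~A | ~E) is falsified — contradiction.
Both cases fail, so the formula is unsatisfiable.

No satisfying assignment exists.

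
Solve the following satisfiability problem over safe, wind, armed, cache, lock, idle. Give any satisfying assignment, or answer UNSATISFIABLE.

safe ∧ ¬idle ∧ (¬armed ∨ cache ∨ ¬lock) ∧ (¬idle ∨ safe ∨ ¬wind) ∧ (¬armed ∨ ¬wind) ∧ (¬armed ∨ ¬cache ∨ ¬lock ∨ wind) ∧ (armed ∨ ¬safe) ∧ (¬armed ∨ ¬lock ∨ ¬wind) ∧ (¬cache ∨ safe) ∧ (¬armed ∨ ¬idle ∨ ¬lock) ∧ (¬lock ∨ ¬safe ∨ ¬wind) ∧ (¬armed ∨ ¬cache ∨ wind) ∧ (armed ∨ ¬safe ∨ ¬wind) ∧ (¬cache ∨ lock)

safe=T, wind=F, armed=T, cache=F, lock=F, idle=F

Unit clause (safe) forces safe = True.
Unit clause (¬idle) forces idle = False.
In (armed ∨ ¬safe) only armed is left, so armed = True.
In (¬armed ∨ ¬wind) only ¬wind is left, so wind = False.
In (¬armed ∨ ¬cache ∨ wind) only ¬cache is left, so cache = False.
In (¬armed ∨ cache ∨ ¬lock) only ¬lock is left, so lock = False.
All clauses satisfied.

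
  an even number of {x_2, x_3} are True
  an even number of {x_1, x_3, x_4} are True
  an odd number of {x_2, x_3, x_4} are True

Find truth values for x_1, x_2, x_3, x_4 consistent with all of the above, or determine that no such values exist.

x_1: False, x_2: True, x_3: True, x_4: True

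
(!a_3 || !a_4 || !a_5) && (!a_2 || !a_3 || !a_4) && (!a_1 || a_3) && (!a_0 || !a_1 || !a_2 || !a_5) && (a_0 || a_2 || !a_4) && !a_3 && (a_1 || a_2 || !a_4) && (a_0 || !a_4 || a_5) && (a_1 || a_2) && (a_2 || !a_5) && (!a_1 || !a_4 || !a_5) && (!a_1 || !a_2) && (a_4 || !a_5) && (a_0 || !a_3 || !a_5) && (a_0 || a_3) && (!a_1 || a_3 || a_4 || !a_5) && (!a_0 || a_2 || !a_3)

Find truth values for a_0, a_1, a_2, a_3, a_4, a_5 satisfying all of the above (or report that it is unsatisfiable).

a_0=T, a_1=F, a_2=T, a_3=F, a_4=T, a_5=F

Unit clause (!a_3) forces a_3 = False.
In (a_0 || a_3) only a_0 is left, so a_0 = True.
In (!a_1 || a_3) only !a_1 is left, so a_1 = False.
In (a_1 || a_2) only a_2 is left, so a_2 = True.
Set a_4 = True.
Set a_5 = False.
All clauses satisfied.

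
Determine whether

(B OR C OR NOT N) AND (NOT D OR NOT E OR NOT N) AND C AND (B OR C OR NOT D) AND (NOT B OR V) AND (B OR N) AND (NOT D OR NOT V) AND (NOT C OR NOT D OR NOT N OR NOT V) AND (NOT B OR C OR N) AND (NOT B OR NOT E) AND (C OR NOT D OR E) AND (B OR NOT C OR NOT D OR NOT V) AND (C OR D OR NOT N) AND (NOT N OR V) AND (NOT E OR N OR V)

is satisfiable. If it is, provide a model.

Unit clause (C) forces C = True.
Set N = True.
  then (NOT N OR V) forces V = True.
  then (NOT D OR NOT V) forces D = False.
Set E = False.
Set B = True.
All clauses satisfied.

N = True, E = False, B = True, C = True, D = False, V = True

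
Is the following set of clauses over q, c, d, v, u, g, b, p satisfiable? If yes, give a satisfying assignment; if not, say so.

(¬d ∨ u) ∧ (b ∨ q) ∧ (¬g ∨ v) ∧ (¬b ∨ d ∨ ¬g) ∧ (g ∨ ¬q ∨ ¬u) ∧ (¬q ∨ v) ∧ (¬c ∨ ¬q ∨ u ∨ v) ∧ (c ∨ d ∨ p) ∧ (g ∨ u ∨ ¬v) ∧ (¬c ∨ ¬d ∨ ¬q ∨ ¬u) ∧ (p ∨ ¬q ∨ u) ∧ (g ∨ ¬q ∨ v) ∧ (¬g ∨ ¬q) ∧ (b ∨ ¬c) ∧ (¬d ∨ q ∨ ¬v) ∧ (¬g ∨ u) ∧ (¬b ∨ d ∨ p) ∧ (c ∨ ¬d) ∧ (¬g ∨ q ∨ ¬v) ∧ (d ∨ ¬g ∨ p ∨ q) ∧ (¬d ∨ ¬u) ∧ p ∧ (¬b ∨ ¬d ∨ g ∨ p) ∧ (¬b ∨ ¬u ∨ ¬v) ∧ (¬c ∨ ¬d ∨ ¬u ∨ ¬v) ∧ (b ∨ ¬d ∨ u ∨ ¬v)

Unit clause (p) forces p = True.
Try q = True:
  (¬q ∨ v) forces v = True.
  (¬g ∨ ¬q) forces g = False.
  (g ∨ ¬q ∨ ¬u) forces u = False.
  clause (g ∨ u ∨ ¬v) is falsified — backtrack.
So q = False.
  then (b ∨ q) forces b = True.
Set c = True.
Try d = True:
  (¬d ∨ u) forces u = True.
  clause (¬d ∨ ¬u) is falsified — backtrack.
So d = False.
  then (¬b ∨ d ∨ ¬g) forces g = False.
Try v = True:
  (g ∨ u ∨ ¬v) forces u = True.
  clause (¬b ∨ ¬u ∨ ¬v) is falsified — backtrack.
So v = False.
Set u = True.
All clauses satisfied.

q = False, c = True, d = False, v = False, u = True, g = False, b = True, p = True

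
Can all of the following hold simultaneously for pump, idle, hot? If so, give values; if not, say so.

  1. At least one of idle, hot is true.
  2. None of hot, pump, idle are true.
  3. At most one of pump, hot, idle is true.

Case idle = True:
  Constraint (2) is violated (idle=T) — contradiction.
Case idle = False:
  (1) with idle=F forces hot = True.
  Constraint (2) is violated (hot=T) — contradiction.
Both cases fail — unsatisfiable.

Unsatisfiable — no assignment works.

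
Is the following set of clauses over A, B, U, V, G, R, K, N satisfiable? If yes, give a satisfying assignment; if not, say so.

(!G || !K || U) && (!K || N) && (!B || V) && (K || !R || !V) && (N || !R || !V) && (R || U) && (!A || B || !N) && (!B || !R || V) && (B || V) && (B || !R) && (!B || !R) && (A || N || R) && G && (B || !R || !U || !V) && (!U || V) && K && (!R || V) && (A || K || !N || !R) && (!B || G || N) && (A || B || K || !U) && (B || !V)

Unit clause (G) forces G = True.
Unit clause (K) forces K = True.
In (!G || !K || U) only U is left, so U = True.
In (!K || N) only N is left, so N = True.
In (!U || V) only V is left, so V = True.
In (B || !V) only B is left, so B = True.
In (!B || !R) only !R is left, so R = False.
Set A = False.
All clauses satisfied.

A = False; B = True; U = True; V = True; G = True; R = False; K = True; N = True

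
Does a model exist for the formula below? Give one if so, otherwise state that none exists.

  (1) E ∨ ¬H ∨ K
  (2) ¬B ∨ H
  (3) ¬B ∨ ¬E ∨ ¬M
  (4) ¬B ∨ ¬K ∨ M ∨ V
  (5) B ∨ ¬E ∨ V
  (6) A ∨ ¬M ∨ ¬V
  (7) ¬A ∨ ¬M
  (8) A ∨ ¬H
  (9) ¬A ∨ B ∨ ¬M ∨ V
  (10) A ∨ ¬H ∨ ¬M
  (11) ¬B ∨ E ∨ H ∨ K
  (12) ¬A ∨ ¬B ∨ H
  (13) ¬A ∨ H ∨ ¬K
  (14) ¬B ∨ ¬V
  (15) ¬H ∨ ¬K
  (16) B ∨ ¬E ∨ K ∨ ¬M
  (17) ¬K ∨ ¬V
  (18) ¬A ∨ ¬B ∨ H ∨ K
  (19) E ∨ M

A=T, H=T, E=T, M=F, B=T, V=F, K=F

Set A = True.
  then (¬A ∨ ¬M) forces M = False.
  then (E ∨ M) forces E = True.
Set H = True.
  then (¬H ∨ ¬K) forces K = False.
Set B = True.
  then (¬B ∨ ¬V) forces V = False.
All clauses satisfied.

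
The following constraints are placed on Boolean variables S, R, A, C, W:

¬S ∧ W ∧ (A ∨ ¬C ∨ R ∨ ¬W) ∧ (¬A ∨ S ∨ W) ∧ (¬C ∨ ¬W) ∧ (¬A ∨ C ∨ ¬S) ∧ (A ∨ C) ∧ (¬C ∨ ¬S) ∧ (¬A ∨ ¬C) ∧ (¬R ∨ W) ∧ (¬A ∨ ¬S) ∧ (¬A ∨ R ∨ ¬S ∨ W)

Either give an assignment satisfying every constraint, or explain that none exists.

Unit clause (¬S) forces S = False.
Unit clause (W) forces W = True.
In (¬C ∨ ¬W) only ¬C is left, so C = False.
In (A ∨ C) only A is left, so A = True.
Set R = False.
All clauses satisfied.

S: False; R: False; A: True; C: False; W: True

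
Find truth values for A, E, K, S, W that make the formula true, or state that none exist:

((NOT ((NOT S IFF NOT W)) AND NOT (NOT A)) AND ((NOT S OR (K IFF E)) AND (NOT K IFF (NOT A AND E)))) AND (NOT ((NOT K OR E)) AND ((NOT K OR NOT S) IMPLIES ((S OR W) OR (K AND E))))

A=T; E=F; K=T; S=F; W=T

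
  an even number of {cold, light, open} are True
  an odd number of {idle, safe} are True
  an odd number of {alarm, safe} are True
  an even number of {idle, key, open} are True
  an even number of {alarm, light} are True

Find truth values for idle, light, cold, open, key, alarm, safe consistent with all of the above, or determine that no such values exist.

idle = True, light = True, cold = False, open = True, key = False, alarm = True, safe = False

{cold, light, open}: 2 true → even ✓
{idle, safe}: 1 true → odd ✓
{alarm, safe}: 1 true → odd ✓
{idle, key, open}: 2 true → even ✓
{alarm, light}: 2 true → even ✓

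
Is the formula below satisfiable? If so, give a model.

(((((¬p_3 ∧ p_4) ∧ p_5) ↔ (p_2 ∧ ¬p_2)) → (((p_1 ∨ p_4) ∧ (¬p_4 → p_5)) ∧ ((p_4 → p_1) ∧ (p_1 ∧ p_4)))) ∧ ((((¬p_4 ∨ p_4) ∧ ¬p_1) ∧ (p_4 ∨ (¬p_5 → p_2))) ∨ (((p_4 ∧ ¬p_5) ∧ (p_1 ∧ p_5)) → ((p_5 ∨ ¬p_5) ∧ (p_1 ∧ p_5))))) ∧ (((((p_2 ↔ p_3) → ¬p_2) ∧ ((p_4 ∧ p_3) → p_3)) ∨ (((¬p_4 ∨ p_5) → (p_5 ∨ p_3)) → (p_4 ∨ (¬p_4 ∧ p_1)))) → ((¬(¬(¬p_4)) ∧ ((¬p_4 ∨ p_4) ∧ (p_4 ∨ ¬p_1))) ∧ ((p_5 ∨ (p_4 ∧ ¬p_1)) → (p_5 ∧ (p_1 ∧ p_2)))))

Case p_4 = True: the conjunct ((((p_2 ↔ p_3) → ¬p_2) ∧ ((p_4 ∧ p_3) → p_3)) ∨ (((¬p_4 ∨ p_5) → (p_5 ∨ p_3)) → (p_4 ∨ (¬p_4 ∧ p_1)))) → ((¬(¬(¬p_4)) ∧ ((¬p_4 ∨ p_4) ∧ (p_4 ∨ ¬p_1))) ∧ ((p_5 ∨ (p_4 ∧ ¬p_1)) → (p_5 ∧ (p_1 ∧ p_2)))) becomes ((((p_2 ↔ p_3) → ¬p_2) ∧ (p_3 → p_3)) ∨ True) → (False ∧ ((p_5 ∨ ¬p_1) → (p_5 ∧ (p_1 ∧ p_2)))) = False.
Case p_4 = False: the formula simplifies to (p_2 ∧ ¬p_2) ∧ ((((p_2 ↔ p_3) → ¬p_2) ∨ ((p_5 ∨ p_3) → p_1)) → (¬p_1 ∧ (p_5 → (p_5 ∧ (p_1 ∧ p_2))))).
  p_2 = True: the conjunct ¬p_2 is False.
  p_2 = False: the conjunct p_2 is False.
Both cases fail — unsatisfiable.

The formula is unsatisfiable.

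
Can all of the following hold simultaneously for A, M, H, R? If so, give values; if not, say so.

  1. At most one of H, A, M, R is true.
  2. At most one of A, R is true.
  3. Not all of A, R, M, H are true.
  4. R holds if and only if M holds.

A = False, M = False, H = True, R = False

  (1) {H, A, M, R}: 1 true — at most one ✓
  (2) {A, R}: 0 true — at most one ✓
  (3) {A, R, M, H}: 1/4 true — not all ✓
  (4) R=F, M=F — same ✓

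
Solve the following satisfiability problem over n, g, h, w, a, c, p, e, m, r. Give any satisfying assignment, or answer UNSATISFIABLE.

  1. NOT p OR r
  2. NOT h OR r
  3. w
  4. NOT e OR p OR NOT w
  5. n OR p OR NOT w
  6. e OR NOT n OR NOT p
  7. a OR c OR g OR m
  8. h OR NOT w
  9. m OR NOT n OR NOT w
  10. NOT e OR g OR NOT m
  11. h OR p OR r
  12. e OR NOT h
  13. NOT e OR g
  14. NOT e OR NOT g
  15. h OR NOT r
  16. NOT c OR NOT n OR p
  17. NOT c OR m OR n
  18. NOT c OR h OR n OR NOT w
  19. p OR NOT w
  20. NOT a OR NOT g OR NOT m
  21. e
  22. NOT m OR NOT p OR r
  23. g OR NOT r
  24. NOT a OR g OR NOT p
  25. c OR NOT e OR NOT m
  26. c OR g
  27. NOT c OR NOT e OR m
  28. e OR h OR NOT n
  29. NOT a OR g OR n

Unsatisfiable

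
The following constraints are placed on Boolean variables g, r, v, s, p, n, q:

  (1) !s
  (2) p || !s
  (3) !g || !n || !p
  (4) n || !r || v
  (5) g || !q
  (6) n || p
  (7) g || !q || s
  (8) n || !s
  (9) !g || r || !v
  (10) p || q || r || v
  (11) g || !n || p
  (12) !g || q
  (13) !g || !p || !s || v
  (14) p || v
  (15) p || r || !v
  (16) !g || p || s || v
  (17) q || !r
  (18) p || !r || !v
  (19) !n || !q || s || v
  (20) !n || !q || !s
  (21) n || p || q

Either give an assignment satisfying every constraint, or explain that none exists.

Unit clause (!s) forces s = False.
Set g = False.
  then (g || !q) forces q = False.
  then (q || !r) forces r = False.
Set v = False.
  then (p || q || r || v) forces p = True.
Set n = False.
All clauses satisfied.

g: False, r: False, v: False, s: False, p: True, n: False, q: False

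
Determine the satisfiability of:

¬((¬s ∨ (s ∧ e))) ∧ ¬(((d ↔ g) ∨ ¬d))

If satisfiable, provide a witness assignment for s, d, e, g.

s: True, d: True, e: False, g: False

  ¬((¬s ∨ (s ∧ e))) = True
    ¬s ∨ (s ∧ e) = False
      ¬s = False
      s ∧ e = False
  ¬(((d ↔ g) ∨ ¬d)) = True
    (d ↔ g) ∨ ¬d = False
      d ↔ g = False
      ¬d = False
Both conjuncts True, so the formula holds.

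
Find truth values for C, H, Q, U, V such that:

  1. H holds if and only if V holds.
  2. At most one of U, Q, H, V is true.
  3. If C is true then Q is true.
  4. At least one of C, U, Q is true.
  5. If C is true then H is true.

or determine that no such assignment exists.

C = False, H = False, Q = False, U = True, V = False

  (1) H=F, V=F — same ✓
  (2) {U, Q, H, V}: 1 true — at most one ✓
  (3) C=F ⇒ Q: vacuous ✓
  (4) {C, U, Q}: 1 true — at least one ✓
  (5) C=F ⇒ H: vacuous ✓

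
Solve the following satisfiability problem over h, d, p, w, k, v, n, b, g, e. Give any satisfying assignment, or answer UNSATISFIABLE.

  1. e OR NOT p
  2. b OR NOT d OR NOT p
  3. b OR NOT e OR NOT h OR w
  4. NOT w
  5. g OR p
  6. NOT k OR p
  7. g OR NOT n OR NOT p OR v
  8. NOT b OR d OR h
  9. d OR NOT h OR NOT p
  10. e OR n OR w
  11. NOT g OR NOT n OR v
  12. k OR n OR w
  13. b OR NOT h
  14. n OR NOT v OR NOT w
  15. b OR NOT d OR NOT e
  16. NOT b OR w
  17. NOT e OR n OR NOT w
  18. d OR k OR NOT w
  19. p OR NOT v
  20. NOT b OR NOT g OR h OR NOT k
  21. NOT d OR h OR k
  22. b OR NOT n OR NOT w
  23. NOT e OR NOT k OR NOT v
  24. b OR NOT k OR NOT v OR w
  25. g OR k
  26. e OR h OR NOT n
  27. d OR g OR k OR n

Unit clause (NOT w) forces w = False.
In (NOT b OR w) only NOT b is left, so b = False.
In (b OR NOT h) only NOT h is left, so h = False.
Try d = True:
  (b OR NOT d OR NOT p) forces p = False.
  (g OR p) forces g = True.
  (NOT k OR p) forces k = False.
  clause (NOT d OR h OR k) is falsified — backtrack.
So d = False.
Set p = True.
  then (e OR NOT p) forces e = True.
Set k = True.
  then (NOT e OR NOT k OR NOT v) forces v = False.
Try n = True:
  (g OR NOT n OR NOT p OR v) forces g = True.
  clause (NOT g OR NOT n OR v) is falsified — backtrack.
So n = False.
Set g = True.
All clauses satisfied.

h = False, d = False, p = True, w = False, k = True, v = False, n = False, b = False, g = True, e = True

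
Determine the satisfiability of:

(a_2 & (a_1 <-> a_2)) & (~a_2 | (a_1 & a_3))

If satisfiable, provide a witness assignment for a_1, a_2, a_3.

a_1 = True, a_2 = True, a_3 = True

  a_2 & (a_1 <-> a_2) = True
    a_1 <-> a_2 = True
  ~a_2 | (a_1 & a_3) = True
    ~a_2 = False
    a_1 & a_3 = True
Both conjuncts True, so the formula holds.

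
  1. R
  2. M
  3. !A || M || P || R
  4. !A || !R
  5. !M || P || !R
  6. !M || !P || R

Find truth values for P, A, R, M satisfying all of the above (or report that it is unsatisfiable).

Unit clause (R) forces R = True.
Unit clause (M) forces M = True.
In (!A || !R) only !A is left, so A = False.
In (!M || P || !R) only P is left, so P = True.
Check each clause:
  (R): R holds.
  (M): M holds.
  (!A || M || P || R): !A holds.
  (!A || !R): !A holds.
  (!M || P || !R): P holds.
  (!M || !P || R): R holds.
All clauses satisfied.

P = True, A = False, R = True, M = True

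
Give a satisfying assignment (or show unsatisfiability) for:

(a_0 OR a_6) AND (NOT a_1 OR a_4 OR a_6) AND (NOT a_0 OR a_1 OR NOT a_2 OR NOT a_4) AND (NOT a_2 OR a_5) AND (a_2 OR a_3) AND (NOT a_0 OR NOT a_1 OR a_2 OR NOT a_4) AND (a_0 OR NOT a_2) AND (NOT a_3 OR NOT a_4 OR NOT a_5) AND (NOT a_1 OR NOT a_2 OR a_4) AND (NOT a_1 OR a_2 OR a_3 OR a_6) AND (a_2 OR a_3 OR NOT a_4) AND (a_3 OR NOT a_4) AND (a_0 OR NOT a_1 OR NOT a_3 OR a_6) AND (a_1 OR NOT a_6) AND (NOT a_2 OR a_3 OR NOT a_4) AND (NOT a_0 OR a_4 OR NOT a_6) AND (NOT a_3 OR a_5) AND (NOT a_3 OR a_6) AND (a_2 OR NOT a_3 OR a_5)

a_0 = True, a_1 = False, a_2 = True, a_3 = False, a_4 = False, a_5 = True, a_6 = False

Set a_0 = True.
Set a_1 = False.
  then (a_1 OR NOT a_6) forces a_6 = False.
  then (NOT a_3 OR a_6) forces a_3 = False.
  then (a_2 OR a_3) forces a_2 = True.
  then (a_3 OR NOT a_4) forces a_4 = False.
  then (NOT a_2 OR a_5) forces a_5 = True.
All clauses satisfied.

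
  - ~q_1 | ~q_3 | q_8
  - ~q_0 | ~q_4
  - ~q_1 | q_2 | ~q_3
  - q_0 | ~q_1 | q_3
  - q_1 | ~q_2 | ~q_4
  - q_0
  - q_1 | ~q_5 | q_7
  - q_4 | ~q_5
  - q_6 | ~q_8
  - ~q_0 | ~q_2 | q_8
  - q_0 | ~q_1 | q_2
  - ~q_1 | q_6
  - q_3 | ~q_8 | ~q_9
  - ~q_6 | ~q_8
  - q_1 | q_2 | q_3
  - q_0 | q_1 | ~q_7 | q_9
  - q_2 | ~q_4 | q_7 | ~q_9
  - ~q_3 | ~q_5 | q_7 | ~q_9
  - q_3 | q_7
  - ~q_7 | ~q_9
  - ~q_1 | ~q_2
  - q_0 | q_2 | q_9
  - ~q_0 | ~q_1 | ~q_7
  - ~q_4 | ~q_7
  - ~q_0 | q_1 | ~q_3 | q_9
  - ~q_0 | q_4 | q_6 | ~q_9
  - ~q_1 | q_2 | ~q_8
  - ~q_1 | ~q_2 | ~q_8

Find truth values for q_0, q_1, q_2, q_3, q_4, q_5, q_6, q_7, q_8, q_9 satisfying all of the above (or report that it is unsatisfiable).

Unit clause (q_0) forces q_0 = True.
In (~q_0 | ~q_4) only ~q_4 is left, so q_4 = False.
In (q_4 | ~q_5) only ~q_5 is left, so q_5 = False.
Set q_1 = False.
Set q_2 = False.
  then (q_1 | q_2 | q_3) forces q_3 = True.
  then (~q_0 | q_1 | ~q_3 | q_9) forces q_9 = True.
  then (~q_0 | q_4 | q_6 | ~q_9) forces q_6 = True.
  then (~q_6 | ~q_8) forces q_8 = False.
  then (~q_7 | ~q_9) forces q_7 = False.
All clauses satisfied.

q_0 = True, q_1 = False, q_2 = False, q_3 = True, q_4 = False, q_5 = False, q_6 = True, q_7 = False, q_8 = False, q_9 = True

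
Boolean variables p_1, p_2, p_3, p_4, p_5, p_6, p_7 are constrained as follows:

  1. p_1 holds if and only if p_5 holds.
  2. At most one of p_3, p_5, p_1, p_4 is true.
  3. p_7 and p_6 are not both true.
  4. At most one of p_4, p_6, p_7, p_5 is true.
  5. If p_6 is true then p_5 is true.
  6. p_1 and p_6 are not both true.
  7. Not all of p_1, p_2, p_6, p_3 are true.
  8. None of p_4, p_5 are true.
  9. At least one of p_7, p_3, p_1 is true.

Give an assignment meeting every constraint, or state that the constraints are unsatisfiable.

p_1 = False; p_2 = False; p_3 = True; p_4 = False; p_5 = False; p_6 = False; p_7 = True

  (1) p_1=F, p_5=F — same ✓
  (2) {p_3, p_5, p_1, p_4}: 1 true — at most one ✓
  (3) p_7=T, p_6=F — not both ✓
  (4) {p_4, p_6, p_7, p_5}: 1 true — at most one ✓
  (5) p_6=F ⇒ p_5: vacuous ✓
  (6) p_1=F, p_6=F — not both ✓
  (7) {p_1, p_2, p_6, p_3}: 1/4 true — not all ✓
  (8) {p_4, p_5}: 0 true — none ✓
  (9) {p_7, p_3, p_1}: 2 true — at least one ✓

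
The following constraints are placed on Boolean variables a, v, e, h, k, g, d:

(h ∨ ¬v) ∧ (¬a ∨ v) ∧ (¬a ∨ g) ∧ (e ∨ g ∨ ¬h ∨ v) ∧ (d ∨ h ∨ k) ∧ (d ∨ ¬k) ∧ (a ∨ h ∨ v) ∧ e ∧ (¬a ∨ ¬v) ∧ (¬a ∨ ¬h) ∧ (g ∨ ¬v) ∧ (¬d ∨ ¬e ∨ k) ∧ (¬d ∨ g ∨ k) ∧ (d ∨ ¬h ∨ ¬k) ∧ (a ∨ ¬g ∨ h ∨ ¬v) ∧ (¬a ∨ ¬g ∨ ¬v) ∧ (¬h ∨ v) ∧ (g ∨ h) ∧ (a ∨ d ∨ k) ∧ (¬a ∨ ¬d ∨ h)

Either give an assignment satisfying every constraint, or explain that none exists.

Unit clause (e) forces e = True.
Try a = True:
  (¬a ∨ v) forces v = True.
  clause (¬a ∨ ¬v) is falsified — backtrack.
So a = False.
Set v = True.
  then (h ∨ ¬v) forces h = True.
  then (g ∨ ¬v) forces g = True.
Set k = True.
  then (d ∨ ¬k) forces d = True.
All clauses satisfied.

a: False; v: True; e: True; h: True; k: True; g: True; d: True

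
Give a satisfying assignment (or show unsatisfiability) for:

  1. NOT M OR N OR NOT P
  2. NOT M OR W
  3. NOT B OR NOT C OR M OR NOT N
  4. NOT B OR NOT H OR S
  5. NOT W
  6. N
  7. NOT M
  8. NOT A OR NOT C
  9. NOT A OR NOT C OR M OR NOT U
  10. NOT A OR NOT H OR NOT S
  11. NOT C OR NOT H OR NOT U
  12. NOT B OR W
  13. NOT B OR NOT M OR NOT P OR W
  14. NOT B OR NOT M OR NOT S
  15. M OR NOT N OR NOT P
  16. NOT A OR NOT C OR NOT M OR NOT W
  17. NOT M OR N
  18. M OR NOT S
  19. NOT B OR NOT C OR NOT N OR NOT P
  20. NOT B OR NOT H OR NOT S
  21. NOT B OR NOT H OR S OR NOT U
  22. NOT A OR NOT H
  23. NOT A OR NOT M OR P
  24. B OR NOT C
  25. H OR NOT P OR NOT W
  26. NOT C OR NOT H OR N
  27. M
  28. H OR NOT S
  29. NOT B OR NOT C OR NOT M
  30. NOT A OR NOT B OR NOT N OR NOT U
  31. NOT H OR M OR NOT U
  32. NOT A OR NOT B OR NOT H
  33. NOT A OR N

Case M = True:
  Clause (NOT M) is falsified — contradiction.
Case M = False:
  Clause (M) is falsified — contradiction.
Both cases fail, so the formula is unsatisfiable.

No satisfying assignment exists.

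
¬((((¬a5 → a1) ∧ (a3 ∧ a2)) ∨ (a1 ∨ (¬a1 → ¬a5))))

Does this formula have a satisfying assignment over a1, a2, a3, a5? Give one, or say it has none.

a1 = False, a2 = True, a3 = False, a5 = True

  ¬((((¬a5 → a1) ∧ (a3 ∧ a2)) ∨ (a1 ∨ (¬a1 → ¬a5)))) = True
    ((¬a5 → a1) ∧ (a3 ∧ a2)) ∨ (a1 ∨ (¬a1 → ¬a5)) = False
      (¬a5 → a1) ∧ (a3 ∧ a2) = False
        ¬a5 → a1 = True
          ¬a5 = False
        a3 ∧ a2 = False
      a1 ∨ (¬a1 → ¬a5) = False
        ¬a1 → ¬a5 = False
          ¬a1 = True
          ¬a5 = False
The formula evaluates to True.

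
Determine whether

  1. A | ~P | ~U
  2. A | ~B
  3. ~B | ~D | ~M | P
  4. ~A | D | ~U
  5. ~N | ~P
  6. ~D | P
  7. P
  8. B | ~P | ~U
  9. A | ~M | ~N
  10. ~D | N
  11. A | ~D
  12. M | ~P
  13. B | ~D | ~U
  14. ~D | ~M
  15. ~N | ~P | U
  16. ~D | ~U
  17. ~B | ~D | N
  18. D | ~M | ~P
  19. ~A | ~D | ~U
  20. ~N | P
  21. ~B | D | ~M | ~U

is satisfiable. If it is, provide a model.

No satisfying assignment exists.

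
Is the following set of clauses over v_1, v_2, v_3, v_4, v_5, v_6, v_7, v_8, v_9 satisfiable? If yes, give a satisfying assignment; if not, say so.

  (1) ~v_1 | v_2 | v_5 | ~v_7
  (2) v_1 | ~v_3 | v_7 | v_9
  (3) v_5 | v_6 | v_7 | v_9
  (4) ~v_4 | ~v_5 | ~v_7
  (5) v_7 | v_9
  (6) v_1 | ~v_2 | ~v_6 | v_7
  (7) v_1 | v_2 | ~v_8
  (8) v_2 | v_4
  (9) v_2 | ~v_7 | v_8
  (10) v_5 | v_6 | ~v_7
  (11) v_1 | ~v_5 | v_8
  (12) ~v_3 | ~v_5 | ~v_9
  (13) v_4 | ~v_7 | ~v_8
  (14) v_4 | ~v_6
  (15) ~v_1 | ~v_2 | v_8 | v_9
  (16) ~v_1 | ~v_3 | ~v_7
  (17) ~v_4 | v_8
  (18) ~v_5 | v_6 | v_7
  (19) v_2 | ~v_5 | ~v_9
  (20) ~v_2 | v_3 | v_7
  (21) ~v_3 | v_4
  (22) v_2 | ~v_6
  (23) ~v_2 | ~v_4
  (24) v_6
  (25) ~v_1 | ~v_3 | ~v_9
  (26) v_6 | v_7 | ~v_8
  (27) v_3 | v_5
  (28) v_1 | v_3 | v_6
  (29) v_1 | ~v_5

No satisfying assignment exists.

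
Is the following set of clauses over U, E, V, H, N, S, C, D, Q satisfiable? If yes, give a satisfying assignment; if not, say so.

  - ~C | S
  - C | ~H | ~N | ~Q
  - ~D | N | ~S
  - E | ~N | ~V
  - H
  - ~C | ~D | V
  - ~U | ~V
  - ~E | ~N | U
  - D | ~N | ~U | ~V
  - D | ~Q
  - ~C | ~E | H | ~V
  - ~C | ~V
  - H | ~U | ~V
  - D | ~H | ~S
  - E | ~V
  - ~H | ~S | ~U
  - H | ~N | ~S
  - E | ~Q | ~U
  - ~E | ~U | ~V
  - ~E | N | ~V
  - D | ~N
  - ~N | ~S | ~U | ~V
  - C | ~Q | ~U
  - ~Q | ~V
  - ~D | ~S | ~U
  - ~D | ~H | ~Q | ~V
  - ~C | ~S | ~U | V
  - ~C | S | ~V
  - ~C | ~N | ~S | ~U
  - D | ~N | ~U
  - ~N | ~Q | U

U = True, E = True, V = False, H = True, N = False, S = False, C = False, D = False, Q = False

Unit clause (H) forces H = True.
Set U = True.
  then (~U | ~V) forces V = False.
  then (~H | ~S | ~U) forces S = False.
  then (~C | S) forces C = False.
  then (C | ~Q | ~U) forces Q = False.
Set E = True.
Set N = False.
Set D = False.
All clauses satisfied.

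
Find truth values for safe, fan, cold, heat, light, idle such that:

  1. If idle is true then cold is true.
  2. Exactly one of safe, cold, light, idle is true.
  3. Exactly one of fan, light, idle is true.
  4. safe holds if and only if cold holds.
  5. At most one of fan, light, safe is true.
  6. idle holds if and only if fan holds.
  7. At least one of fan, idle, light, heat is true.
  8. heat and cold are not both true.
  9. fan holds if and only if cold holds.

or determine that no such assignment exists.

safe: False; fan: False; cold: False; heat: False; light: True; idle: False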